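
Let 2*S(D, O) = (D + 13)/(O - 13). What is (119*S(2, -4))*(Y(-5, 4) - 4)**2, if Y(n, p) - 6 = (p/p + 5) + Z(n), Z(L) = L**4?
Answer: -42072345/2 ≈ -2.1036e+7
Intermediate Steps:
S(D, O) = (13 + D)/(2*(-13 + O)) (S(D, O) = ((D + 13)/(O - 13))/2 = ((13 + D)/(-13 + O))/2 = (13 + D)/(2*(-13 + O)))
Y(n, p) = 12 + n**4 (Y(n, p) = 6 + ((p/p + 5) + n**4) = 6 + ((1 + 5) + n**4) = 6 + (6 + n**4) = 12 + n**4)
(119*S(2, -4))*(Y(-5, 4) - 4)**2 = (119*((13 + 2)/(2*(-13 - 4))))*((12 + (-5)**4) - 4)**2 = (119*((1/2)*15/(-17)))*((12 + 625) - 4)**2 = (119*((1/2)*(-1/17)*15))*(637 - 4)**2 = (119*(-15/34))*633**2 = -105/2*400689 = -42072345/2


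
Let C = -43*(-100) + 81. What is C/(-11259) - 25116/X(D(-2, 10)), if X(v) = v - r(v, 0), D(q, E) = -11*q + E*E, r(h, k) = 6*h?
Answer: 140054317/3433995 ≈ 40.785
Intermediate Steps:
C = 4381 (C = 4300 + 81 = 4381)
D(q, E) = E**2 - 11*q (D(q, E) = -11*q + E**2 = E**2 - 11*q)
X(v) = -5*v (X(v) = v - 6*v = -5*v)
C/(-11259) - 25116/X(D(-2, 10)) = 4381/(-11259) - 25116*(-1/(5*(10**2 - 11*(-2)))) = 4381*(-1/11259) - 25116*(-1/(5*(100 + 22))) = -4381/11259 - 25116/((-5*122)) = -4381/11259 - 25116/(-610) = -4381/11259 - 25116*(-1/610) = -4381/11259 + 12558/305 = 140054317/3433995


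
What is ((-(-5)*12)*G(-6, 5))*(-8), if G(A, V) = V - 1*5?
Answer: 0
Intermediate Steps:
G(A, V) = -5 + V (G(A, V) = V - 5 = -5 + V)
((-(-5)*12)*G(-6, 5))*(-8) = ((-(-5)*12)*(-5 + 5))*(-8) = (-1*(-60)*0)*(-8) = (60*0)*(-8) = 0*(-8) = 0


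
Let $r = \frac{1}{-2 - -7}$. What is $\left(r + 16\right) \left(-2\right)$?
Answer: $- \frac{162}{5} \approx -32.4$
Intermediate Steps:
$r = \frac{1}{5}$ ($r = \frac{1}{-2 + 7} = \frac{1}{5} \approx 0.2$)
$\left(r + 16\right) \left(-2\right) = \left(\frac{1}{5} + 16\right) \left(-2\right) = \frac{81}{5} \left(-2\right) = - \frac{162}{5}$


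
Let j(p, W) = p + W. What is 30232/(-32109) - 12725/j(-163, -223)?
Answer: 396917473/12394074 ≈ 32.025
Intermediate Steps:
j(p, W) = W + p
30232/(-32109) - 12725/j(-163, -223) = 30232/(-32109) - 12725/(-223 - 163) = 30232*(-1/32109) - 12725/(-386) = -30232/32109 - 12725*(-1/386) = -30232/32109 + 12725/386 = 396917473/12394074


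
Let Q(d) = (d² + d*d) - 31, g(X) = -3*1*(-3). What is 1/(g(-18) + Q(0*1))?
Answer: -1/22 ≈ -0.045455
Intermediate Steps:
g(X) = 9 (g(X) = -3*(-3) = 9)
Q(d) = -31 + 2*d² (Q(d) = (d² + d²) - 31 = 2*d² - 31 = -31 + 2*d²)
1/(g(-18) + Q(0*1)) = 1/(9 + (-31 + 2*(0*1)²)) = 1/(9 + (-31 + 2*0²)) = 1/(9 + (-31 + 2*0)) = 1/(9 + (-31 + 0)) = 1/(9 - 31) = 1/(-22) = -1/22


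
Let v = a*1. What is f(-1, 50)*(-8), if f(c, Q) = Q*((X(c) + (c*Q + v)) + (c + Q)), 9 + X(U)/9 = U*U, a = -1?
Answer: 29600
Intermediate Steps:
X(U) = -81 + 9*U² (X(U) = -81 + 9*(U*U) = -81 + 9*U²)
v = -1 (v = -1*1 = -1)
f(c, Q) = Q*(-82 + Q + c + 9*c² + Q*c) (f(c, Q) = Q*(((-81 + 9*c²) + (c*Q - 1)) + (c + Q)) = Q*(((-81 + 9*c²) + (Q*c - 1)) + (Q + c)) = Q*(((-81 + 9*c²) + (-1 + Q*c)) + (Q + c)) = Q*((-82 + 9*c² + Q*c) + (Q + c)) = Q*(-82 + Q + c + 9*c² + Q*c))
f(-1, 50)*(-8) = (50*(-82 + 50 - 1 + 9*(-1)² + 50*(-1)))*(-8) = (50*(-82 + 50 - 1 + 9*1 - 50))*(-8) = (50*(-82 + 50 - 1 + 9 - 50))*(-8) = (50*(-74))*(-8) = -3700*(-8) = 29600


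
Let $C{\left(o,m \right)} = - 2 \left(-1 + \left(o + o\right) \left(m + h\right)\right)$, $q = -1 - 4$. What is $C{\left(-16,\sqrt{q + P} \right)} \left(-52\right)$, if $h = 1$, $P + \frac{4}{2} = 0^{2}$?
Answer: $-3432 - 3328 i \sqrt{7} \approx -3432.0 - 8805.1 i$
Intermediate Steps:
$P = -2$ ($P = -2 + 0^{2} = -2 + 0 = -2$)
$q = -5$ ($q = -1 - 4 = -5$)
$C{\left(o,m \right)} = 2 - 4 o \left(1 + m\right)$ ($C{\left(o,m \right)} = - 2 \left(-1 + \left(o + o\right) \left(m + 1\right)\right) = - 2 \left(-1 + 2 o \left(1 + m\right)\right) = 2 - 4 o \left(1 + m\right)$)
$C{\left(-16,\sqrt{q + P} \right)} \left(-52\right) = \left(2 - -64 - 4 \sqrt{-5 - 2} \left(-16\right)\right) \left(-52\right) = \left(2 + 64 - 4 \sqrt{-7} \left(-16\right)\right) \left(-52\right) = \left(2 + 64 - 4 i \sqrt{7} \left(-16\right)\right) \left(-52\right) = \left(2 + 64 + 64 i \sqrt{7}\right) \left(-52\right) = \left(66 + 64 i \sqrt{7}\right) \left(-52\right) = -3432 - 3328 i \sqrt{7}$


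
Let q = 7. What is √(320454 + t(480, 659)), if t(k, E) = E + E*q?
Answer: √325726 ≈ 570.72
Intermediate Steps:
t(k, E) = 8*E (t(k, E) = E + E*7 = E + 7*E = 8*E)
√(320454 + t(480, 659)) = √(320454 + 8*659) = √(320454 + 5272) = √325726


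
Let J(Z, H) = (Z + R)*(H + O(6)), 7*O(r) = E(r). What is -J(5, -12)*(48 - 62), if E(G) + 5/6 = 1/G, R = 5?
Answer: -5080/3 ≈ -1693.3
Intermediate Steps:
E(G) = -5/6 + 1/G
O(r) = -5/42 + 1/(7*r) (O(r) = (-5/6 + 1/r)/7 = -5/42 + 1/(7*r))
J(Z, H) = (5 + Z)*(-2/21 + H) (J(Z, H) = (Z + 5)*(H + (1/42)*(6 - 5*6)/6) = (5 + Z)*(H + (1/42)*(1/6)*(6 - 30)) = (5 + Z)*(H + (1/42)*(1/6)*(-24)) = (5 + Z)*(H - 2/21) = (5 + Z)*(-2/21 + H))
-J(5, -12)*(48 - 62) = -(-10/21 + 5*(-12) - 2/21*5 - 12*5)*(48 - 62) = -(-10/21 - 60 - 10/21 - 60)*(-14) = -(-2540)*(-14)/21 = -1*5080/3 = -5080/3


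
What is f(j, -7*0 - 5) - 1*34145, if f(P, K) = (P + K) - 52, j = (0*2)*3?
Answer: -34202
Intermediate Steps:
j = 0 (j = 0*3 = 0)
f(P, K) = -52 + K + P (f(P, K) = (K + P) - 52 = -52 + K + P)
f(j, -7*0 - 5) - 1*34145 = (-52 + (-7*0 - 5) + 0) - 1*34145 = (-52 + (0 - 5) + 0) - 34145 = (-52 - 5 + 0) - 34145 = -57 - 34145 = -34202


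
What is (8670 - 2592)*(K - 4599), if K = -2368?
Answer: -42345426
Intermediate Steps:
(8670 - 2592)*(K - 4599) = (8670 - 2592)*(-2368 - 4599) = 6078*(-6967) = -42345426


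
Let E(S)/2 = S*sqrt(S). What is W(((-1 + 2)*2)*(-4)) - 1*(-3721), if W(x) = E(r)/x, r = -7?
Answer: 3721 + 7*I*sqrt(7)/4 ≈ 3721.0 + 4.6301*I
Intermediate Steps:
E(S) = 2*S**(3/2) (E(S) = 2*(S*sqrt(S)) = 2*S**(3/2))
W(x) = -14*I*sqrt(7)/x (W(x) = (2*(-7)**(3/2))/x = (2*(-7*I*sqrt(7)))/x = (-14*I*sqrt(7))/x = -14*I*sqrt(7)/x)
W(((-1 + 2)*2)*(-4)) - 1*(-3721) = -14*I*sqrt(7)/(((-1 + 2)*2)*(-4)) - 1*(-3721) = -14*I*sqrt(7)/((1*2)*(-4)) + 3721 = -14*I*sqrt(7)/(2*(-4)) + 3721 = -14*I*sqrt(7)/(-8) + 3721 = -14*I*sqrt(7)*(-1/8) + 3721 = 7*I*sqrt(7)/4 + 3721 = 3721 + 7*I*sqrt(7)/4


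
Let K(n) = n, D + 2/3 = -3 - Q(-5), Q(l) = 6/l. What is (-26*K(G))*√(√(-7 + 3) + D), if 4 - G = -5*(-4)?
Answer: 416*√(-555 + 450*I)/15 ≈ 247.67 + 698.72*I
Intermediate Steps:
G = -16 (G = 4 - (-5)*(-4) = 4 - 1*20 = 4 - 20 = -16)
D = -37/15 (D = -⅔ + (-3 - 6/(-5)) = -⅔ + (-3 - 6*(-1)/5) = -⅔ + (-3 - 1*(-6/5)) = -⅔ + (-3 + 6/5) = -⅔ - 9/5 = -37/15 ≈ -2.4667)
(-26*K(G))*√(√(-7 + 3) + D) = (-26*(-16))*√(√(-7 + 3) - 37/15) = 416*√(√(-4) - 37/15) = 416*√(2*I - 37/15) = 416*√(-37/15 + 2*I)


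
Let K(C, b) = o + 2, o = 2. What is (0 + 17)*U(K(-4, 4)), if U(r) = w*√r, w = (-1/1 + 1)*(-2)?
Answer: 0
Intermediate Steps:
w = 0 (w = (-1*1 + 1)*(-2) = (-1 + 1)*(-2) = 0*(-2) = 0)
K(C, b) = 4 (K(C, b) = 2 + 2 = 4)
U(r) = 0 (U(r) = 0*√r = 0)
(0 + 17)*U(K(-4, 4)) = (0 + 17)*0 = 17*0 = 0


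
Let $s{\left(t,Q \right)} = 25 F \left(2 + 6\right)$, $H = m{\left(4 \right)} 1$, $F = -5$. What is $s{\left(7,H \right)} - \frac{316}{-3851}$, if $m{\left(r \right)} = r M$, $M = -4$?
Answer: $- \frac{3850684}{3851} \approx -999.92$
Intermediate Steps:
$m{\left(r \right)} = - 4 r$ ($m{\left(r \right)} = r \left(-4\right) = - 4 r$)
$H = -16$ ($H = \left(-4\right) 4 \cdot 1 = \left(-16\right) 1 = -16$)
$s{\left(t,Q \right)} = -1000$ ($s{\left(t,Q \right)} = 25 \left(- 5 \left(2 + 6\right)\right) = 25 \left(\left(-5\right) 8\right) = 25 \left(-40\right) = -1000$)
$s{\left(7,H \right)} - \frac{316}{-3851} = -1000 - \frac{316}{-3851} = -1000 - - \frac{316}{3851} = -1000 + \frac{316}{3851} = - \frac{3850684}{3851}$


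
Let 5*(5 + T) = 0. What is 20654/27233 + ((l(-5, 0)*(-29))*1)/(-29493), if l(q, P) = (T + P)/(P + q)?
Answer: 186127/245097 ≈ 0.75940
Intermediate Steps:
T = -5 (T = -5 + (1/5)*0 = -5 + 0 = -5)
l(q, P) = (-5 + P)/(P + q)
20654/27233 + ((l(-5, 0)*(-29))*1)/(-29493) = 20654/27233 + ((((-5 + 0)/(0 - 5))*(-29))*1)/(-29493) = 20654*(1/27233) + (((-5/(-5))*(-29))*1)*(-1/29493) = 20654/27233 + ((-1/5*(-5)*(-29))*1)*(-1/29493) = 20654/27233 + ((1*(-29))*1)*(-1/29493) = 20654/27233 - 29*1*(-1/29493) = 20654/27233 - 29*(-1/29493) = 20654/27233 + 1/1017 = 186127/245097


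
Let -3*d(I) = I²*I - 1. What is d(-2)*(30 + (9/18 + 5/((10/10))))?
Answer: 213/2 ≈ 106.50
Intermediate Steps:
d(I) = ⅓ - I³/3 (d(I) = -(I²*I - 1)/3 = -(I³ - 1)/3 = -(-1 + I³)/3 = ⅓ - I³/3)
d(-2)*(30 + (9/18 + 5/((10/10)))) = (⅓ - ⅓*(-2)³)*(30 + (9/18 + 5/((10/10)))) = (⅓ - ⅓*(-8))*(30 + (9*(1/18) + 5/((10*(⅒))))) = (⅓ + 8/3)*(30 + (½ + 5/1)) = 3*(30 + (½ + 5*1)) = 3*(30 + (½ + 5)) = 3*(30 + 11/2) = 3*(71/2) = 213/2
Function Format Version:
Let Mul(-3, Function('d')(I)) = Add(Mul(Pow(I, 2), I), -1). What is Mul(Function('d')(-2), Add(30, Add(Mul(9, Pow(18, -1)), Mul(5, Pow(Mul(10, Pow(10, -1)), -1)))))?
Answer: Rational(213, 2) ≈ 106.50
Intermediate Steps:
Function('d')(I) = Add(Rational(1, 3), Mul(Rational(-1, 3), Pow(I, 3))) (Function('d')(I) = Mul(Rational(-1, 3), Add(Mul(Pow(I, 2), I), -1)) = Mul(Rational(-1, 3), Add(Pow(I, 3), -1)) = Mul(Rational(-1, 3), Add(-1, Pow(I, 3))) = Add(Rational(1, 3), Mul(Rational(-1, 3), Pow(I, 3))))
Mul(Function('d')(-2), Add(30, Add(Mul(9, Pow(18, -1)), Mul(5, Pow(Mul(10, Pow(10, -1)), -1))))) = Mul(Add(Rational(1, 3), Mul(Rational(-1, 3), Pow(-2, 3))), Add(30, Add(Mul(9, Pow(18, -1)), Mul(5, Pow(Mul(10, Pow(10, -1)), -1))))) = Mul(Add(Rational(1, 3), Mul(Rational(-1, 3), -8)), Add(30, Add(Mul(9, Rational(1, 18)), Mul(5, Pow(Mul(10, Rational(1, 10)), -1))))) = Mul(Add(Rational(1, 3), Rational(8, 3)), Add(30, Add(Rational(1, 2), Mul(5, Pow(1, -1))))) = Mul(3, Add(30, Add(Rational(1, 2), Mul(5, 1)))) = Mul(3, Add(30, Add(Rational(1, 2), 5))) = Mul(3, Add(30, Rational(11, 2))) = Mul(3, Rational(71, 2)) = Rational(213, 2)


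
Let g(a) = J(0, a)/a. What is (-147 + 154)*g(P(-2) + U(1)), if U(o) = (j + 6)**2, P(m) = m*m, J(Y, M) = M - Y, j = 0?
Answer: 7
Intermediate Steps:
P(m) = m**2
U(o) = 36 (U(o) = (0 + 6)**2 = 6**2 = 36)
g(a) = 1 (g(a) = (a - 1*0)/a = (a + 0)/a = a/a = 1)
(-147 + 154)*g(P(-2) + U(1)) = (-147 + 154)*1 = 7*1 = 7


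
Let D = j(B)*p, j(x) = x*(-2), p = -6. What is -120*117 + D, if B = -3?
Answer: -14076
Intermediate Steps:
j(x) = -2*x
D = -36 (D = -2*(-3)*(-6) = 6*(-6) = -36)
-120*117 + D = -120*117 - 36 = -14040 - 36 = -14076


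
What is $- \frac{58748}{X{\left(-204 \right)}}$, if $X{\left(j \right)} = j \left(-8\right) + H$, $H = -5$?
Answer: $- \frac{58748}{1627} \approx -36.108$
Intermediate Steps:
$X{\left(j \right)} = -5 - 8 j$ ($X{\left(j \right)} = j \left(-8\right) - 5 = - 8 j - 5 = -5 - 8 j$)
$- \frac{58748}{X{\left(-204 \right)}} = - \frac{58748}{-5 - -1632} = - \frac{58748}{-5 + 1632} = - \frac{58748}{1627}$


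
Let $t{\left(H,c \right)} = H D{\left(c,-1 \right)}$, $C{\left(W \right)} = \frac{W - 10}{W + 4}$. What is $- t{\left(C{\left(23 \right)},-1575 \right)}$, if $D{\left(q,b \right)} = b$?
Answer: $\frac{13}{27} \approx 0.48148$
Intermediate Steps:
$C{\left(W \right)} = \frac{-10 + W}{4 + W}$
$t{\left(H,c \right)} = - H$ ($t{\left(H,c \right)} = H \left(-1\right) = - H$)
$- t{\left(C{\left(23 \right)},-1575 \right)} = - \left(-1\right) \frac{-10 + 23}{4 + 23} = - \left(-1\right) \frac{1}{27} \cdot 13 = - \frac{\left(-1\right) 13}{27} = \left(-1\right) \left(- \frac{13}{27}\right) = \frac{13}{27}$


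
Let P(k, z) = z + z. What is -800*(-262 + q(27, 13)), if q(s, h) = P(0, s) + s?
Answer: 144800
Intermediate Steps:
P(k, z) = 2*z
q(s, h) = 3*s (q(s, h) = 2*s + s = 3*s)
-800*(-262 + q(27, 13)) = -800*(-262 + 3*27) = -800*(-262 + 81) = -800*(-181) = 144800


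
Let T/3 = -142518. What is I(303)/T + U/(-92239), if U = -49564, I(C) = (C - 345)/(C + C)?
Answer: 2140320577729/3983152494006 ≈ 0.53734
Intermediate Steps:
T = -427554 (T = 3*(-142518) = -427554)
I(C) = (-345 + C)/(2*C) (I(C) = (-345 + C)/((2*C)) = (-345 + C)*(1/(2*C)) = (-345 + C)/(2*C))
I(303)/T + U/(-92239) = ((1/2)*(-345 + 303)/303)/(-427554) - 49564/(-92239) = ((1/2)*(1/303)*(-42))*(-1/427554) - 49564*(-1/92239) = -7/101*(-1/427554) + 49564/92239 = 7/43182954 + 49564/92239 = 2140320577729/3983152494006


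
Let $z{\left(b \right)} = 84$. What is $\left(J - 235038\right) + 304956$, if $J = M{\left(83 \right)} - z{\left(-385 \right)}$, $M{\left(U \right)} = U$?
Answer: $69917$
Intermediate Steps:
$J = -1$ ($J = 83 - 84 = -1$)
$\left(J - 235038\right) + 304956 = \left(-1 - 235038\right) + 304956 = -235039 + 304956 = 69917$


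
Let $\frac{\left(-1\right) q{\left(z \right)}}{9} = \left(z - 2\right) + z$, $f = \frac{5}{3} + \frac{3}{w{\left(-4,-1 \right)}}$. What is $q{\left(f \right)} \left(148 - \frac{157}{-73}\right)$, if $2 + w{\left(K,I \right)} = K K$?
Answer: $- \frac{1216671}{511} \approx -2381.0$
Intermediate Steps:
$w{\left(K,I \right)} = -2 + K^{2}$ ($w{\left(K,I \right)} = -2 + K K = -2 + K^{2}$)
$f = \frac{79}{42}$ ($f = \frac{5}{3} + \frac{3}{-2 + \left(-4\right)^{2}} = 5 \cdot \frac{1}{3} + \frac{3}{-2 + 16} = \frac{5}{3} + \frac{3}{14} = \frac{79}{42} \approx 1.881$)
$q{\left(z \right)} = 18 - 18 z$ ($q{\left(z \right)} = - 9 \left(\left(z - 2\right) + z\right) = - 9 \left(\left(-2 + z\right) + z\right) = - 9 \left(-2 + 2 z\right) = 18 - 18 z$)
$q{\left(f \right)} \left(148 - \frac{157}{-73}\right) = \left(18 - \frac{237}{7}\right) \left(148 - \frac{157}{-73}\right) = \left(18 - \frac{237}{7}\right) \left(148 - - \frac{157}{73}\right) = - \frac{111 \left(148 + \frac{157}{73}\right)}{7} = \left(- \frac{111}{7}\right) \frac{10961}{73} = - \frac{1216671}{511}$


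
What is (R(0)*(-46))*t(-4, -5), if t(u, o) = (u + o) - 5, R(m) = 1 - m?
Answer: 644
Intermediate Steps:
t(u, o) = -5 + o + u (t(u, o) = (o + u) - 5 = -5 + o + u)
(R(0)*(-46))*t(-4, -5) = ((1 - 1*0)*(-46))*(-5 - 5 - 4) = ((1 + 0)*(-46))*(-14) = (1*(-46))*(-14) = -46*(-14) = 644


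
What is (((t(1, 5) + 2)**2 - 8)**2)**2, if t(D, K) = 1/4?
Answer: 4879681/65536 ≈ 74.458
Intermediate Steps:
t(D, K) = 1/4
(((t(1, 5) + 2)**2 - 8)**2)**2 = (((1/4 + 2)**2 - 8)**2)**2 = (((9/4)**2 - 8)**2)**2 = ((81/16 - 8)**2)**2 = ((-47/16)**2)**2 = (2209/256)**2 = 4879681/65536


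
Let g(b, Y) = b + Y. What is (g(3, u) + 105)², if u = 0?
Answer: 11664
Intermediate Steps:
g(b, Y) = Y + b
(g(3, u) + 105)² = ((0 + 3) + 105)² = (3 + 105)² = 108² = 11664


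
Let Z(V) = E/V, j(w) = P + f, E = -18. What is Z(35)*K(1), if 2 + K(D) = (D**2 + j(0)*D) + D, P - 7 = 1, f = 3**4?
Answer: -1602/35 ≈ -45.771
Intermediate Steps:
f = 81
P = 8 (P = 7 + 1 = 8)
j(w) = 89 (j(w) = 8 + 81 = 89)
Z(V) = -18/V
K(D) = -2 + D**2 + 90*D (K(D) = -2 + ((D**2 + 89*D) + D) = -2 + (D**2 + 90*D) = -2 + D**2 + 90*D)
Z(35)*K(1) = (-18/35)*(-2 + 1**2 + 90*1) = (-18*1/35)*(-2 + 1 + 90) = -18/35*89 = -1602/35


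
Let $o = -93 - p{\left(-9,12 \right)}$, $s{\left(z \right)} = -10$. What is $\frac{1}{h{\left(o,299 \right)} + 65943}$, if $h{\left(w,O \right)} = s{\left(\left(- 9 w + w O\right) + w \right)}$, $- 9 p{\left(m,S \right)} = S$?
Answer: $\frac{1}{65933} \approx 1.5167 \cdot 10^{-5}$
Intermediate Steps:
$p{\left(m,S \right)} = - \frac{S}{9}$
$o = - \frac{275}{3}$ ($o = -93 - \left(- \frac{1}{9}\right) 12 = -93 - - \frac{4}{3} = -93 + \frac{4}{3} = - \frac{275}{3} \approx -91.667$)
$h{\left(w,O \right)} = -10$
$\frac{1}{h{\left(o,299 \right)} + 65943} = \frac{1}{-10 + 65943} = \frac{1}{65933}$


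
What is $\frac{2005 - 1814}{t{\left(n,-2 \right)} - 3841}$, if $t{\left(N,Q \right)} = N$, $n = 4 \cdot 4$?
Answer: $- \frac{191}{3825} \approx -0.049935$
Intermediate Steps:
$n = 16$
$\frac{2005 - 1814}{t{\left(n,-2 \right)} - 3841} = \frac{2005 - 1814}{16 - 3841} = \frac{191}{-3825} = 191 \left(- \frac{1}{3825}\right) = - \frac{191}{3825}$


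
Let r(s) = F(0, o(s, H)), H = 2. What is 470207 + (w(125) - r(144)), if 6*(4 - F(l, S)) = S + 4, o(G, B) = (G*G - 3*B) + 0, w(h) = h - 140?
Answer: 1420931/3 ≈ 4.7364e+5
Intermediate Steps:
w(h) = -140 + h
o(G, B) = G² - 3*B (o(G, B) = (G² - 3*B) + 0 = G² - 3*B)
F(l, S) = 10/3 - S/6 (F(l, S) = 4 - (S + 4)/6 = 4 - (4 + S)/6 = 4 + (-⅔ - S/6) = 10/3 - S/6)
r(s) = 13/3 - s²/6 (r(s) = 10/3 - (s² - 3*2)/6 = 10/3 - (s² - 6)/6 = 10/3 - (-6 + s²)/6 = 10/3 + (1 - s²/6) = 13/3 - s²/6)
470207 + (w(125) - r(144)) = 470207 + ((-140 + 125) - (13/3 - ⅙*144²)) = 470207 + (-15 - (13/3 - ⅙*20736)) = 470207 + (-15 - (13/3 - 3456)) = 470207 + (-15 - 1*(-10355/3)) = 470207 + (-15 + 10355/3) = 470207 + 10310/3 = 1420931/3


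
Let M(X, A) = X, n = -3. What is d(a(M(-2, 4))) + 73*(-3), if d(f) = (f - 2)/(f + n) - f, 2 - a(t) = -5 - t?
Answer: -445/2 ≈ -222.50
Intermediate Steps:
a(t) = 7 + t (a(t) = 2 - (-5 - t) = 2 + (5 + t) = 7 + t)
d(f) = -f + (-2 + f)/(-3 + f) (d(f) = (f - 2)/(f - 3) - f = (-2 + f)/(-3 + f) - f = -f + (-2 + f)/(-3 + f))
d(a(M(-2, 4))) + 73*(-3) = (-2 - (7 - 2)² + 4*(7 - 2))/(-3 + (7 - 2)) + 73*(-3) = (-2 - 1*5² + 4*5)/(-3 + 5) - 219 = (-2 - 1*25 + 20)/2 - 219 = (-2 - 25 + 20)/2 - 219 = (½)*(-7) - 219 = -7/2 - 219 = -445/2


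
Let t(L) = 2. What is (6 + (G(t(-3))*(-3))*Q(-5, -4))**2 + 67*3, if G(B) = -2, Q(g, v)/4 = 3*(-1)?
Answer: 4557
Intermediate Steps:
Q(g, v) = -12 (Q(g, v) = 4*(3*(-1)) = 4*(-3) = -12)
(6 + (G(t(-3))*(-3))*Q(-5, -4))**2 + 67*3 = (6 - 2*(-3)*(-12))**2 + 67*3 = (6 + 6*(-12))**2 + 201 = (6 - 72)**2 + 201 = (-66)**2 + 201 = 4356 + 201 = 4557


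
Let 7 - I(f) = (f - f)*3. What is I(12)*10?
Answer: 70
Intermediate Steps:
I(f) = 7 (I(f) = 7 - (f - f)*3 = 7 - 0*3 = 7 - 1*0 = 7 + 0 = 7)
I(12)*10 = 7*10 = 70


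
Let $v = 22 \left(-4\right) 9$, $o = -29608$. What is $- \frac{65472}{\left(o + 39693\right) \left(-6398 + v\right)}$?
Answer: $\frac{32736}{36255575} \approx 0.00090292$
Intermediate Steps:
$v = -792$ ($v = \left(-88\right) 9 = -792$)
$- \frac{65472}{\left(o + 39693\right) \left(-6398 + v\right)} = - \frac{65472}{\left(-29608 + 39693\right) \left(-6398 - 792\right)} = - \frac{65472}{10085 \left(-7190\right)} = - \frac{65472}{-72511150} = \left(-65472\right) \left(- \frac{1}{72511150}\right) = \frac{32736}{36255575}$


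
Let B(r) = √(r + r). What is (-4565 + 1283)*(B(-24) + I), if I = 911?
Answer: -2989902 - 13128*I*√3 ≈ -2.9899e+6 - 22738.0*I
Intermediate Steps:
B(r) = √2*√r (B(r) = √(2*r) = √2*√r)
(-4565 + 1283)*(B(-24) + I) = (-4565 + 1283)*(√2*√(-24) + 911) = -3282*(√2*(2*I*√6) + 911) = -3282*(4*I*√3 + 911) = -3282*(911 + 4*I*√3) = -2989902 - 13128*I*√3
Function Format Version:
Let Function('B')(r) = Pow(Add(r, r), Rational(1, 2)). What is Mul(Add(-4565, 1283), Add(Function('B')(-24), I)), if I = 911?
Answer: Add(-2989902, Mul(-13128, I, Pow(3, Rational(1, 2)))) ≈ Add(-2.9899e+6, Mul(-22738., I))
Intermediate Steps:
Function('B')(r) = Mul(Pow(2, Rational(1, 2)), Pow(r, Rational(1, 2))) (Function('B')(r) = Pow(Mul(2, r), Rational(1, 2)) = Mul(Pow(2, Rational(1, 2)), Pow(r, Rational(1, 2))))
Mul(Add(-4565, 1283), Add(Function('B')(-24), I)) = Mul(Add(-4565, 1283), Add(Mul(Pow(2, Rational(1, 2)), Pow(-24, Rational(1, 2))), 911)) = Mul(-3282, Add(Mul(Pow(2, Rational(1, 2)), Mul(2, I, Pow(6, Rational(1, 2)))), 911)) = Mul(-3282, Add(Mul(4, I, Pow(3, Rational(1, 2))), 911)) = Mul(-3282, Add(911, Mul(4, I, Pow(3, Rational(1, 2))))) = Add(-2989902, Mul(-13128, I, Pow(3, Rational(1, 2))))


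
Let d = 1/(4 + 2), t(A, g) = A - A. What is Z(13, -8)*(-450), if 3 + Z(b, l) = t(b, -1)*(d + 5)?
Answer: 1350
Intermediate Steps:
t(A, g) = 0
d = ⅙ (d = 1/6 = ⅙ ≈ 0.16667)
Z(b, l) = -3 (Z(b, l) = -3 + 0*(⅙ + 5) = -3 + 0*(31/6) = -3 + 0 = -3)
Z(13, -8)*(-450) = -3*(-450) = 1350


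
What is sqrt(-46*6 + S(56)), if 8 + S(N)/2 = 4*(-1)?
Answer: 10*I*sqrt(3) ≈ 17.32*I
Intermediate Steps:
S(N) = -24 (S(N) = -16 + 2*(4*(-1)) = -16 + 2*(-4) = -16 - 8 = -24)
sqrt(-46*6 + S(56)) = sqrt(-46*6 - 24) = sqrt(-276 - 24) = sqrt(-300) = 10*I*sqrt(3)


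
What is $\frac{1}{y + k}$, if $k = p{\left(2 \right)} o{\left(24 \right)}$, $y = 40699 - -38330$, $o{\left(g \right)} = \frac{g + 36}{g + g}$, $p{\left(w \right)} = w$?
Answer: $\frac{2}{158063} \approx 1.2653 \cdot 10^{-5}$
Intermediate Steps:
$o{\left(g \right)} = \frac{36 + g}{2 g}$
$y = 79029$ ($y = 40699 + 38330 = 79029$)
$k = \frac{5}{2}$ ($k = 2 \frac{36 + 24}{2 \cdot 24} = 2 \cdot \frac{1}{2} \cdot \frac{1}{24} \cdot 60 = 2 \cdot \frac{5}{4} = \frac{5}{2} \approx 2.5$)
$\frac{1}{y + k} = \frac{1}{79029 + \frac{5}{2}} = \frac{1}{\frac{158063}{2}} = \frac{2}{158063}$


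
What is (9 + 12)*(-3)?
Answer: -63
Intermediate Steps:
(9 + 12)*(-3) = 21*(-3) = -63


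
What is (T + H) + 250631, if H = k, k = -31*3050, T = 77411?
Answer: 233492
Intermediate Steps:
k = -94550
H = -94550
(T + H) + 250631 = (77411 - 94550) + 250631 = -17139 + 250631 = 233492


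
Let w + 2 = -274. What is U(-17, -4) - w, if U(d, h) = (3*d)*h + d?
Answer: 463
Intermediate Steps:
U(d, h) = d + 3*d*h (U(d, h) = 3*d*h + d = d + 3*d*h)
w = -276 (w = -2 - 274 = -276)
U(-17, -4) - w = -17*(1 + 3*(-4)) - 1*(-276) = -17*(1 - 12) + 276 = -17*(-11) + 276 = 187 + 276 = 463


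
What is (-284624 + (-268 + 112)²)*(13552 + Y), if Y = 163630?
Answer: -46118348416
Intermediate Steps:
(-284624 + (-268 + 112)²)*(13552 + Y) = (-284624 + (-268 + 112)²)*(13552 + 163630) = (-284624 + (-156)²)*177182 = (-284624 + 24336)*177182 = -260288*177182 = -46118348416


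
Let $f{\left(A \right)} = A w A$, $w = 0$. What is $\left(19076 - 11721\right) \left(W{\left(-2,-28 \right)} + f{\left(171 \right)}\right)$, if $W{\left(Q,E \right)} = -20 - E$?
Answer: $58840$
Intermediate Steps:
$f{\left(A \right)} = 0$ ($f{\left(A \right)} = A 0 A = 0 A = 0$)
$\left(19076 - 11721\right) \left(W{\left(-2,-28 \right)} + f{\left(171 \right)}\right) = \left(19076 - 11721\right) \left(\left(-20 - -28\right) + 0\right) = 7355 \left(\left(-20 + 28\right) + 0\right) = 7355 \left(8 + 0\right) = 7355 \cdot 8 = 58840$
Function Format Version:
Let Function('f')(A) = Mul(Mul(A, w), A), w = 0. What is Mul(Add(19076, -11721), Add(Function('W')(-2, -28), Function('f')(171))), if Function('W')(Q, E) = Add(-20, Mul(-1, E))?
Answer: 58840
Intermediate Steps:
Function('f')(A) = 0 (Function('f')(A) = Mul(Mul(A, 0), A) = Mul(0, A) = 0)
Mul(Add(19076, -11721), Add(Function('W')(-2, -28), Function('f')(171))) = Mul(Add(19076, -11721), Add(Add(-20, Mul(-1, -28)), 0)) = Mul(7355, Add(Add(-20, 28), 0)) = Mul(7355, Add(8, 0)) = Mul(7355, 8) = 58840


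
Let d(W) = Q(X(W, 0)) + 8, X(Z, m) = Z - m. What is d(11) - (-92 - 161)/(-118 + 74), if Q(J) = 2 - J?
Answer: -27/4 ≈ -6.7500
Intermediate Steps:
d(W) = 10 - W (d(W) = (2 - (W - 1*0)) + 8 = (2 - (W + 0)) + 8 = (2 - W) + 8 = 10 - W)
d(11) - (-92 - 161)/(-118 + 74) = (10 - 1*11) - (-92 - 161)/(-118 + 74) = (10 - 11) - (-253)/(-44) = -1 - (-253)*(-1)/44 = -1 - 1*23/4 = -1 - 23/4 = -27/4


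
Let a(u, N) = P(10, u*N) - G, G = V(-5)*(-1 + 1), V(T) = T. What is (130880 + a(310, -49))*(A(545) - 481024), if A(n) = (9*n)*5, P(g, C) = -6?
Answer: -59743850126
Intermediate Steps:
G = 0 (G = -5*(-1 + 1) = -5*0 = 0)
A(n) = 45*n
a(u, N) = -6 (a(u, N) = -6 - 1*0 = -6 + 0 = -6)
(130880 + a(310, -49))*(A(545) - 481024) = (130880 - 6)*(45*545 - 481024) = 130874*(24525 - 481024) = 130874*(-456499) = -59743850126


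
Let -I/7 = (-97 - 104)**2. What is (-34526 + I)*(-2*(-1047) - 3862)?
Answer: 561044744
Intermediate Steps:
I = -282807 (I = -7*(-97 - 104)**2 = -7*(-201)**2 = -7*40401 = -282807)
(-34526 + I)*(-2*(-1047) - 3862) = (-34526 - 282807)*(-2*(-1047) - 3862) = -317333*(2094 - 3862) = -317333*(-1768) = 561044744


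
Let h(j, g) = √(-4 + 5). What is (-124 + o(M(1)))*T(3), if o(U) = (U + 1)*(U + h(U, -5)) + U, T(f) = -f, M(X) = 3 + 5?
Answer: 105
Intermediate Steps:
M(X) = 8
h(j, g) = 1 (h(j, g) = √1 = 1)
o(U) = U + (1 + U)² (o(U) = (U + 1)*(U + 1) + U = (1 + U)*(1 + U) + U = (1 + U)² + U = U + (1 + U)²)
(-124 + o(M(1)))*T(3) = (-124 + (1 + 8² + 3*8))*(-1*3) = (-124 + (1 + 64 + 24))*(-3) = (-124 + 89)*(-3) = -35*(-3) = 105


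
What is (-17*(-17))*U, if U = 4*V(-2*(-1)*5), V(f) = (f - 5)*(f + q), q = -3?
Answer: 40460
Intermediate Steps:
V(f) = (-5 + f)*(-3 + f) (V(f) = (f - 5)*(f - 3) = (-5 + f)*(-3 + f))
U = 140 (U = 4*(15 + (-2*(-1)*5)² - 8*(-2*(-1))*5) = 4*(15 + (2*5)² - 16*5) = 4*(15 + 10² - 8*10) = 4*(15 + 100 - 80) = 4*35 = 140)
(-17*(-17))*U = -17*(-17)*140 = 289*140 = 40460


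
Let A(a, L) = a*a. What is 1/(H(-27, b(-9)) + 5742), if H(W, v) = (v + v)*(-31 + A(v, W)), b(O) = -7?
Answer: 1/5490 ≈ 0.00018215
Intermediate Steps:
A(a, L) = a**2
H(W, v) = 2*v*(-31 + v**2) (H(W, v) = (v + v)*(-31 + v**2) = (2*v)*(-31 + v**2) = 2*v*(-31 + v**2))
1/(H(-27, b(-9)) + 5742) = 1/(2*(-7)*(-31 + (-7)**2) + 5742) = 1/(2*(-7)*(-31 + 49) + 5742) = 1/(2*(-7)*18 + 5742) = 1/(-252 + 5742) = 1/5490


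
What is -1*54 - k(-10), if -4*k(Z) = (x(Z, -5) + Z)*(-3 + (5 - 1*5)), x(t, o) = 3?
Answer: -195/4 ≈ -48.750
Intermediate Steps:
k(Z) = 9/4 + 3*Z/4 (k(Z) = -(3 + Z)*(-3 + (5 - 1*5))/4 = -(3 + Z)*(-3 + (5 - 5))/4 = -(3 + Z)*(-3 + 0)/4 = -(3 + Z)*(-3)/4 = -(-9 - 3*Z)/4 = 9/4 + 3*Z/4)
-1*54 - k(-10) = -1*54 - (9/4 + (¾)*(-10)) = -54 - (9/4 - 15/2) = -54 - 1*(-21/4) = -54 + 21/4 = -195/4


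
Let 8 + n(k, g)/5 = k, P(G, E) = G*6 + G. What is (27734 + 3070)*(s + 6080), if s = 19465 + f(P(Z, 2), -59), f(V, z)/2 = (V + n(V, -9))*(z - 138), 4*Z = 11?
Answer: -129438408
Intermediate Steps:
Z = 11/4 (Z = (¼)*11 = 11/4 ≈ 2.7500)
P(G, E) = 7*G (P(G, E) = 6*G + G = 7*G)
n(k, g) = -40 + 5*k
f(V, z) = 2*(-138 + z)*(-40 + 6*V) (f(V, z) = 2*((V + (-40 + 5*V))*(z - 138)) = 2*((-40 + 6*V)*(-138 + z)) = 2*((-138 + z)*(-40 + 6*V)) = 2*(-138 + z)*(-40 + 6*V))
s = -10282 (s = 19465 + (11040 - 11592*11/4 - 80*(-59) + 12*(7*(11/4))*(-59)) = 19465 + (11040 - 1656*77/4 + 4720 + 12*(77/4)*(-59)) = 19465 + (11040 - 31878 + 4720 - 13629) = 19465 - 29747 = -10282)
(27734 + 3070)*(s + 6080) = (27734 + 3070)*(-10282 + 6080) = 30804*(-4202) = -129438408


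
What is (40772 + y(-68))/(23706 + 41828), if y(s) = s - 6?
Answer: 2907/4681 ≈ 0.62102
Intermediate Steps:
y(s) = -6 + s
(40772 + y(-68))/(23706 + 41828) = (40772 + (-6 - 68))/(23706 + 41828) = (40772 - 74)/65534 = 40698*(1/65534) = 2907/4681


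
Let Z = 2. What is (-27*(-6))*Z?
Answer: 324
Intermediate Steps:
(-27*(-6))*Z = -27*(-6)*2 = 162*2 = 324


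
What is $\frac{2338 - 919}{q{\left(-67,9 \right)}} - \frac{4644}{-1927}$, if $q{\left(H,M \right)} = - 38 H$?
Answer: $\frac{14558037}{4906142} \approx 2.9673$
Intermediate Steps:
$\frac{2338 - 919}{q{\left(-67,9 \right)}} - \frac{4644}{-1927} = \frac{2338 - 919}{\left(-38\right) \left(-67\right)} - \frac{4644}{-1927} = \frac{2338 - 919}{2546} - - \frac{4644}{1927} = 1419 \cdot \frac{1}{2546} + \frac{4644}{1927} = \frac{1419}{2546} + \frac{4644}{1927} = \frac{14558037}{4906142}$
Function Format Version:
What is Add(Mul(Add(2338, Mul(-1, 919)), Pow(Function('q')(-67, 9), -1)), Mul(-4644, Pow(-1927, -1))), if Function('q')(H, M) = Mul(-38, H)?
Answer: Rational(14558037, 4906142) ≈ 2.9673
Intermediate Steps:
Add(Mul(Add(2338, Mul(-1, 919)), Pow(Function('q')(-67, 9), -1)), Mul(-4644, Pow(-1927, -1))) = Add(Mul(Add(2338, Mul(-1, 919)), Pow(Mul(-38, -67), -1)), Mul(-4644, Pow(-1927, -1))) = Add(Mul(Add(2338, -919), Pow(2546, -1)), Mul(-4644, Rational(-1, 1927))) = Add(Mul(1419, Rational(1, 2546)), Rational(4644, 1927)) = Add(Rational(1419, 2546), Rational(4644, 1927)) = Rational(14558037, 4906142)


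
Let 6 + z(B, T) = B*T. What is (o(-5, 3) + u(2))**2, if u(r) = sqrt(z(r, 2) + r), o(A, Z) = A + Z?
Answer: 4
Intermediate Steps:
z(B, T) = -6 + B*T
u(r) = sqrt(-6 + 3*r) (u(r) = sqrt((-6 + r*2) + r) = sqrt((-6 + 2*r) + r) = sqrt(-6 + 3*r))
(o(-5, 3) + u(2))**2 = ((-5 + 3) + sqrt(-6 + 3*2))**2 = (-2 + sqrt(-6 + 6))**2 = (-2 + sqrt(0))**2 = (-2 + 0)**2 = (-2)**2 = 4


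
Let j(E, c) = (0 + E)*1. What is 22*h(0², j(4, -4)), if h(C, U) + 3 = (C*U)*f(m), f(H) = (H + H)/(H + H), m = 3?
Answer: -66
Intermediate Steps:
f(H) = 1 (f(H) = (2*H)/((2*H)) = (2*H)*(1/(2*H)) = 1)
j(E, c) = E (j(E, c) = E*1 = E)
h(C, U) = -3 + C*U (h(C, U) = -3 + (C*U)*1 = -3 + C*U)
22*h(0², j(4, -4)) = 22*(-3 + 0²*4) = 22*(-3 + 0*4) = 22*(-3 + 0) = 22*(-3) = -66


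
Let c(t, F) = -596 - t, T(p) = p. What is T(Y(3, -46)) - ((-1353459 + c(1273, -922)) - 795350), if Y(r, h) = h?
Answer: 2150632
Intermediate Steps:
T(Y(3, -46)) - ((-1353459 + c(1273, -922)) - 795350) = -46 - ((-1353459 + (-596 - 1*1273)) - 795350) = -46 - ((-1353459 + (-596 - 1273)) - 795350) = -46 - ((-1353459 - 1869) - 795350) = -46 - (-1355328 - 795350) = -46 - 1*(-2150678) = -46 + 2150678 = 2150632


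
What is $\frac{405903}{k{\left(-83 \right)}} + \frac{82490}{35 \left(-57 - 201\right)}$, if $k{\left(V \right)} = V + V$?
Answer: $- \frac{367899743}{149898} \approx -2454.3$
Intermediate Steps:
$k{\left(V \right)} = 2 V$
$\frac{405903}{k{\left(-83 \right)}} + \frac{82490}{35 \left(-57 - 201\right)} = \frac{405903}{2 \left(-83\right)} + \frac{82490}{35 \left(-57 - 201\right)} = \frac{405903}{-166} + \frac{82490}{35 \left(-258\right)} = 405903 \left(- \frac{1}{166}\right) + \frac{82490}{-9030} = - \frac{405903}{166} + 82490 \left(- \frac{1}{9030}\right) = - \frac{405903}{166} - \frac{8249}{903} = - \frac{367899743}{149898}$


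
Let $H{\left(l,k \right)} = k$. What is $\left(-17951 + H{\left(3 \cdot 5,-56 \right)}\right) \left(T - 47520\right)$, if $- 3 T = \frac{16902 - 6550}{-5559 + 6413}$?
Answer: $\frac{1096235476072}{1281} \approx 8.5576 \cdot 10^{8}$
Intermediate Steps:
$T = - \frac{5176}{1281}$ ($T = - \frac{\left(16902 - 6550\right) \frac{1}{-5559 + 6413}}{3} = - \frac{10352 \cdot \frac{1}{854}}{3} = \left(- \frac{1}{3}\right) \frac{5176}{427} = - \frac{5176}{1281} \approx -4.0406$)
$\left(-17951 + H{\left(3 \cdot 5,-56 \right)}\right) \left(T - 47520\right) = \left(-17951 - 56\right) \left(- \frac{5176}{1281} - 47520\right) = \left(-18007\right) \left(- \frac{60878296}{1281}\right) = \frac{1096235476072}{1281}$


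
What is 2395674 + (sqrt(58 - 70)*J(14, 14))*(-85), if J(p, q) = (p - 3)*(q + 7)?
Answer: 2395674 - 39270*I*sqrt(3) ≈ 2.3957e+6 - 68018.0*I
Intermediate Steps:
J(p, q) = (-3 + p)*(7 + q)
2395674 + (sqrt(58 - 70)*J(14, 14))*(-85) = 2395674 + (sqrt(58 - 70)*(-21 - 3*14 + 7*14 + 14*14))*(-85) = 2395674 + (sqrt(-12)*(-21 - 42 + 98 + 196))*(-85) = 2395674 + ((2*I*sqrt(3))*231)*(-85) = 2395674 + (462*I*sqrt(3))*(-85) = 2395674 - 39270*I*sqrt(3)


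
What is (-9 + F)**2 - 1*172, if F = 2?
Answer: -123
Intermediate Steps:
(-9 + F)**2 - 1*172 = (-9 + 2)**2 - 1*172 = (-7)**2 - 172 = 49 - 172 = -123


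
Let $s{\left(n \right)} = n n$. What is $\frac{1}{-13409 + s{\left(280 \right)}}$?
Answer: $\frac{1}{64991} \approx 1.5387 \cdot 10^{-5}$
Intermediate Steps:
$s{\left(n \right)} = n^{2}$
$\frac{1}{-13409 + s{\left(280 \right)}} = \frac{1}{-13409 + 280^{2}} = \frac{1}{-13409 + 78400} = \frac{1}{64991}$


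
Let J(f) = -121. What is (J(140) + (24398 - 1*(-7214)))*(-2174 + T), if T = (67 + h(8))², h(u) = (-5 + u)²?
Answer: 113430582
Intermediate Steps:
T = 5776 (T = (67 + (-5 + 8)²)² = (67 + 3²)² = (67 + 9)² = 76² = 5776)
(J(140) + (24398 - 1*(-7214)))*(-2174 + T) = (-121 + (24398 - 1*(-7214)))*(-2174 + 5776) = (-121 + (24398 + 7214))*3602 = (-121 + 31612)*3602 = 31491*3602 = 113430582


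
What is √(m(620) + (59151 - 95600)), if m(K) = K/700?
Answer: 2*I*√11162235/35 ≈ 190.91*I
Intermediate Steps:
m(K) = K/700 (m(K) = K*(1/700) = K/700)
√(m(620) + (59151 - 95600)) = √((1/700)*620 + (59151 - 95600)) = √(31/35 - 36449) = √(-1275684/35) = 2*I*√11162235/35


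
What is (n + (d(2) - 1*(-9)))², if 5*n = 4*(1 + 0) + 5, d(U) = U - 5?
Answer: 1521/25 ≈ 60.840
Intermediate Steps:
d(U) = -5 + U
n = 9/5 (n = (4*(1 + 0) + 5)/5 = (4*1 + 5)/5 = (4 + 5)/5 = (⅕)*9 = 9/5 ≈ 1.8000)
(n + (d(2) - 1*(-9)))² = (9/5 + ((-5 + 2) - 1*(-9)))² = (9/5 + (-3 + 9))² = (9/5 + 6)² = (39/5)² = 1521/25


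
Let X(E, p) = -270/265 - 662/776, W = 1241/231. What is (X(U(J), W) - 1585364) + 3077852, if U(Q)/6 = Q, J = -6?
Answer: 30691484737/20564 ≈ 1.4925e+6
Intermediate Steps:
U(Q) = 6*Q
W = 1241/231 (W = 1241*(1/231) = 1241/231 ≈ 5.3723)
X(E, p) = -38495/20564 (X(E, p) = -270*1/265 - 662*1/776 = -54/53 - 331/388 = -38495/20564)
(X(U(J), W) - 1585364) + 3077852 = (-38495/20564 - 1585364) + 3077852 = -32601463791/20564 + 3077852 = 30691484737/20564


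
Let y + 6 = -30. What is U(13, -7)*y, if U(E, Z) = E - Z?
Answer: -720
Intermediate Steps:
y = -36 (y = -6 - 30 = -36)
U(13, -7)*y = (13 - 1*(-7))*(-36) = (13 + 7)*(-36) = 20*(-36) = -720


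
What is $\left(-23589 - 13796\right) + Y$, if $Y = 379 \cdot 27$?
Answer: $-27152$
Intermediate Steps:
$Y = 10233$
$\left(-23589 - 13796\right) + Y = \left(-23589 - 13796\right) + 10233 = -37385 + 10233 = -27152$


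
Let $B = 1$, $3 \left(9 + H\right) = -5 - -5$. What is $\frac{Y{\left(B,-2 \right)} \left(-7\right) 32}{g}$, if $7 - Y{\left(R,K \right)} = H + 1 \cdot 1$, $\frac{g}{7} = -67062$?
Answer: $\frac{80}{11177} \approx 0.0071576$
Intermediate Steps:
$g = -469434$ ($g = 7 \left(-67062\right) = -469434$)
$H = -9$ ($H = -9 + \frac{-5 - -5}{3} = -9 + \frac{-5 + 5}{3} = -9 + \frac{1}{3} \cdot 0 = -9 + 0 = -9$)
$Y{\left(R,K \right)} = 15$ ($Y{\left(R,K \right)} = 7 - \left(-9 + 1 \cdot 1\right) = 7 - \left(-9 + 1\right) = 7 - -8 = 7 + 8 = 15$)
$\frac{Y{\left(B,-2 \right)} \left(-7\right) 32}{g} = \frac{15 \left(-7\right) 32}{-469434} = \left(-105\right) 32 \left(- \frac{1}{469434}\right) = \left(-3360\right) \left(- \frac{1}{469434}\right) = \frac{80}{11177}$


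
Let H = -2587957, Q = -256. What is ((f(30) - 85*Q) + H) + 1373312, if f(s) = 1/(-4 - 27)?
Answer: -36979436/31 ≈ -1.1929e+6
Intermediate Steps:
f(s) = -1/31 (f(s) = 1/(-31) = -1/31)
((f(30) - 85*Q) + H) + 1373312 = ((-1/31 - 85*(-256)) - 2587957) + 1373312 = ((-1/31 + 21760) - 2587957) + 1373312 = (674559/31 - 2587957) + 1373312 = -79552108/31 + 1373312 = -36979436/31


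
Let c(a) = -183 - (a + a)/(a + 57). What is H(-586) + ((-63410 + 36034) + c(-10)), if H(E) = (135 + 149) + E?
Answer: -1309447/47 ≈ -27861.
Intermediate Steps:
H(E) = 284 + E
c(a) = -183 - 2*a/(57 + a)
H(-586) + ((-63410 + 36034) + c(-10)) = (284 - 586) + ((-63410 + 36034) + (-10431 - 185*(-10))/(57 - 10)) = -302 + (-27376 + (-10431 + 1850)/47) = -302 + (-27376 + (1/47)*(-8581)) = -302 + (-27376 - 8581/47) = -302 - 1295253/47 = -1309447/47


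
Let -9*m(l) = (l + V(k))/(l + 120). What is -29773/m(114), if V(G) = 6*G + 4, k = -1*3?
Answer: 31350969/50 ≈ 6.2702e+5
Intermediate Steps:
k = -3
V(G) = 4 + 6*G
m(l) = -(-14 + l)/(9*(120 + l)) (m(l) = -(l + (4 + 6*(-3)))/(9*(l + 120)) = -(l + (4 - 18))/(9*(120 + l)) = -(l - 14)/(9*(120 + l)) = -(-14 + l)/(9*(120 + l)))
-29773/m(114) = -29773*9*(120 + 114)/(14 - 1*114) = -29773*2106/(14 - 114) = -29773/((1/9)*(1/234)*(-100)) = -29773/(-50/1053) = -29773*(-1053/50) = 31350969/50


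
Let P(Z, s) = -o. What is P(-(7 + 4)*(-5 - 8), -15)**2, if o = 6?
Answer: 36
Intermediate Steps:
P(Z, s) = -6 (P(Z, s) = -1*6 = -6)
P(-(7 + 4)*(-5 - 8), -15)**2 = (-6)**2 = 36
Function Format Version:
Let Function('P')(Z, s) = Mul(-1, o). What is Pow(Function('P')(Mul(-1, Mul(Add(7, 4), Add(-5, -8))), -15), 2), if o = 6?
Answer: 36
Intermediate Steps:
Function('P')(Z, s) = -6 (Function('P')(Z, s) = Mul(-1, 6) = -6)
Pow(Function('P')(Mul(-1, Mul(Add(7, 4), Add(-5, -8))), -15), 2) = Pow(-6, 2) = 36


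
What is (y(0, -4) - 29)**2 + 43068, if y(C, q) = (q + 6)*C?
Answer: 43909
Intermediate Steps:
y(C, q) = C*(6 + q) (y(C, q) = (6 + q)*C = C*(6 + q))
(y(0, -4) - 29)**2 + 43068 = (0*(6 - 4) - 29)**2 + 43068 = (0*2 - 29)**2 + 43068 = (0 - 29)**2 + 43068 = (-29)**2 + 43068 = 841 + 43068 = 43909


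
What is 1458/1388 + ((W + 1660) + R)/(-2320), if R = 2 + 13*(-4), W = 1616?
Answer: -136891/402520 ≈ -0.34009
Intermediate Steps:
R = -50 (R = 2 - 52 = -50)
1458/1388 + ((W + 1660) + R)/(-2320) = 1458/1388 + ((1616 + 1660) - 50)/(-2320) = 1458*(1/1388) + (3276 - 50)*(-1/2320) = 729/694 + 3226*(-1/2320) = 729/694 - 1613/1160 = -136891/402520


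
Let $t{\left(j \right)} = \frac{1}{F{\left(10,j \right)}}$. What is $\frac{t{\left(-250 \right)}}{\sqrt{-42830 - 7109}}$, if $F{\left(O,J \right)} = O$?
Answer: $- \frac{i \sqrt{49939}}{499390} \approx - 0.00044749 i$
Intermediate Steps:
$t{\left(j \right)} = \frac{1}{10}$
$\frac{t{\left(-250 \right)}}{\sqrt{-42830 - 7109}} = \frac{1}{10 \sqrt{-42830 - 7109}} = \frac{1}{10 \sqrt{-49939}} = \frac{1}{10 i \sqrt{49939}} = \frac{\left(- \frac{1}{49939}\right) i \sqrt{49939}}{10} = - \frac{i \sqrt{49939}}{499390}$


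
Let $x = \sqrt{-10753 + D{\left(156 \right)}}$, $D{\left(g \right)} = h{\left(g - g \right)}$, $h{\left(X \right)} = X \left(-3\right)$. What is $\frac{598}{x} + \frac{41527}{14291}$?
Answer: $\frac{41527}{14291} - \frac{598 i \sqrt{10753}}{10753} \approx 2.9058 - 5.7668 i$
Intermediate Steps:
$h{\left(X \right)} = - 3 X$
$D{\left(g \right)} = 0$ ($D{\left(g \right)} = - 3 \left(g - g\right) = \left(-3\right) 0 = 0$)
$x = i \sqrt{10753}$ ($x = \sqrt{-10753 + 0} = \sqrt{-10753} = i \sqrt{10753} \approx 103.7 i$)
$\frac{598}{x} + \frac{41527}{14291} = \frac{598}{i \sqrt{10753}} + \frac{41527}{14291} = 598 \left(- \frac{i \sqrt{10753}}{10753}\right) + 41527 \cdot \frac{1}{14291} = - \frac{598 i \sqrt{10753}}{10753} + \frac{41527}{14291} = \frac{41527}{14291} - \frac{598 i \sqrt{10753}}{10753}$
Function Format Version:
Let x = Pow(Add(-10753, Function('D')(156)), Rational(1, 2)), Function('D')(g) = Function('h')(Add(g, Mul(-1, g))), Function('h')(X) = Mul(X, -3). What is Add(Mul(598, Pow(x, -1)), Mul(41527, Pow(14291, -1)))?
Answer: Add(Rational(41527, 14291), Mul(Rational(-598, 10753), I, Pow(10753, Rational(1, 2)))) ≈ Add(2.9058, Mul(-5.7668, I))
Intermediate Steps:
Function('h')(X) = Mul(-3, X)
Function('D')(g) = 0 (Function('D')(g) = Mul(-3, Add(g, Mul(-1, g))) = Mul(-3, 0) = 0)
x = Mul(I, Pow(10753, Rational(1, 2))) (x = Pow(Add(-10753, 0), Rational(1, 2)) = Pow(-10753, Rational(1, 2)) = Mul(I, Pow(10753, Rational(1, 2))) ≈ Mul(103.70, I))
Add(Mul(598, Pow(x, -1)), Mul(41527, Pow(14291, -1))) = Add(Mul(598, Pow(Mul(I, Pow(10753, Rational(1, 2))), -1)), Mul(41527, Pow(14291, -1))) = Add(Mul(598, Mul(Rational(-1, 10753), I, Pow(10753, Rational(1, 2)))), Mul(41527, Rational(1, 14291))) = Add(Mul(Rational(-598, 10753), I, Pow(10753, Rational(1, 2))), Rational(41527, 14291)) = Add(Rational(41527, 14291), Mul(Rational(-598, 10753), I, Pow(10753, Rational(1, 2))))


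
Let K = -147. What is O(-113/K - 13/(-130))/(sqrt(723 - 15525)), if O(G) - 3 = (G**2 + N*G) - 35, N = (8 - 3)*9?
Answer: -16955479*I*sqrt(14802)/31985641800 ≈ -0.064493*I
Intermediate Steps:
N = 45 (N = 5*9 = 45)
O(G) = -32 + G**2 + 45*G (O(G) = 3 + ((G**2 + 45*G) - 35) = 3 + (-35 + G**2 + 45*G) = -32 + G**2 + 45*G)
O(-113/K - 13/(-130))/(sqrt(723 - 15525)) = (-32 + (-113/(-147) - 13/(-130))**2 + 45*(-113/(-147) - 13/(-130)))/(sqrt(723 - 15525)) = (-32 + (-113*(-1/147) - 13*(-1/130))**2 + 45*(-113*(-1/147) - 13*(-1/130)))/(sqrt(-14802)) = (-32 + (113/147 + 1/10)**2 + 45*(113/147 + 1/10))/((I*sqrt(14802))) = (-32 + (1277/1470)**2 + 45*(1277/1470))*(-I*sqrt(14802)/14802) = (-32 + 1630729/2160900 + 3831/98)*(-I*sqrt(14802)/14802) = 16955479*(-I*sqrt(14802)/14802)/2160900 = -16955479*I*sqrt(14802)/31985641800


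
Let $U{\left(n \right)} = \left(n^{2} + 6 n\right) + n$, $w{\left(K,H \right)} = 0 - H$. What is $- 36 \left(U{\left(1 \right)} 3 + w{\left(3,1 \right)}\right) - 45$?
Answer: $-873$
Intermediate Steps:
$w{\left(K,H \right)} = - H$
$U{\left(n \right)} = n^{2} + 7 n$
$- 36 \left(U{\left(1 \right)} 3 + w{\left(3,1 \right)}\right) - 45 = - 36 \left(1 \left(7 + 1\right) 3 - 1\right) - 45 = - 36 \left(1 \cdot 8 \cdot 3 - 1\right) - 45 = - 36 \left(8 \cdot 3 - 1\right) - 45 = - 36 \left(24 - 1\right) - 45 = \left(-36\right) 23 - 45 = -828 - 45 = -873$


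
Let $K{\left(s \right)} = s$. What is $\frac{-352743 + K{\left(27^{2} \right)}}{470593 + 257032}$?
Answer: $- \frac{352014}{727625} \approx -0.48378$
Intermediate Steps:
$\frac{-352743 + K{\left(27^{2} \right)}}{470593 + 257032} = \frac{-352743 + 27^{2}}{470593 + 257032} = \frac{-352743 + 729}{727625} = \left(-352014\right) \frac{1}{727625} = - \frac{352014}{727625}$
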